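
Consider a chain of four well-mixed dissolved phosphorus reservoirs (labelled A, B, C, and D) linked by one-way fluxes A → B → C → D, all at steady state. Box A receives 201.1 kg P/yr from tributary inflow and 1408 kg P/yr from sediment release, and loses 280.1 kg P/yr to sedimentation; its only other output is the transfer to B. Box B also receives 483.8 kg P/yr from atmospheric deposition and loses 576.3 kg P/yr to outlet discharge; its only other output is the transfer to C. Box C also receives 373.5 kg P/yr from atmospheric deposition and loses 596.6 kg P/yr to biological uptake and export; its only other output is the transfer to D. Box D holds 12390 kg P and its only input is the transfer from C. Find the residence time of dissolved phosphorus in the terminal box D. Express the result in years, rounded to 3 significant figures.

12.2 yr

Box A: F(A→B) = (201.1 + 1408) − 280.1 = 1329.0 kg P/yr.
Box B: F(B→C) = (1329.0 + 483.8) − 576.3 = 1236.5 kg P/yr.
Box C: F(C→D) = (1236.5 + 373.5) − 596.6 = 1013.4 kg P/yr.
Box D throughput = its input = 1013.4 kg P/yr; τ = 12390 / 1013.4 = 12.23 yr.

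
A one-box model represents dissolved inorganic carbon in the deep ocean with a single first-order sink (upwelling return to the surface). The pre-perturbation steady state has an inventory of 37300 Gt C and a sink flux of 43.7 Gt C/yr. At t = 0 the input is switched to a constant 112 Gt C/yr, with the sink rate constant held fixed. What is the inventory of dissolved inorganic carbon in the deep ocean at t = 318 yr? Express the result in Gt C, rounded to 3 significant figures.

τ = M₀/F₀ = 37300/43.7 = 853.5 yr; rate constant k = 1/τ.
New steady state M_∞ = F₁/k = F₁·τ = 112 × 853.5 = 95597 Gt C.
M(t) = M_∞ + (M₀ − M_∞)·e^(−t/τ); t/τ = 318/853.5 = 0.3726, so e^(−t/τ) = 0.6890.
M(t) = 95597 − 58300 × 0.6890 = 55432 Gt C.

55400 Gt C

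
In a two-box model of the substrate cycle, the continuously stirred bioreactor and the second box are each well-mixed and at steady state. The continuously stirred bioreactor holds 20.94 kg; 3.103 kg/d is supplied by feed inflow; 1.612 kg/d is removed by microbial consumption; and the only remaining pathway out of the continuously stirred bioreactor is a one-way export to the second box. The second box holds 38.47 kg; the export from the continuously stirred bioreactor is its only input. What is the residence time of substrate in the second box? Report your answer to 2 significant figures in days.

Balance the continuously stirred bioreactor: ΣF_in = 3.1030 kg/d.
Export to the second box = ΣF_in − (1.612) = 1.4910 kg/d.
At steady state the output of the second box equals its input, 1.4910 kg/d.
τ = M / F = 38.47 / 1.4910 = 25.80 d.

26 d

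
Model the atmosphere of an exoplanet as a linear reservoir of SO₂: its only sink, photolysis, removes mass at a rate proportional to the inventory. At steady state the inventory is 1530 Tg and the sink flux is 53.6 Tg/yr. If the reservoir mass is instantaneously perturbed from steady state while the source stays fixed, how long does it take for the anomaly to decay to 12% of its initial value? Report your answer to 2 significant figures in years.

For a linear reservoir the anomaly decays as exp(−t/τ) with τ = M/F = 1530/53.6 = 28.54 yr.
exp(−t/τ) = 0.12 ⇒ t = −τ ln(0.12) = 28.54 × 2.120 = 60.52 yr.

61 yr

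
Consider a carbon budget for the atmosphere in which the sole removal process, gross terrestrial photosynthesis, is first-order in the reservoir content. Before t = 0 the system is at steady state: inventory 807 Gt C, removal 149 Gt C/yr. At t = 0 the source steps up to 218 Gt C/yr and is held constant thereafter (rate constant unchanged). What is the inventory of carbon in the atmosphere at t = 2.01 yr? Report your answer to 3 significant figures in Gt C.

923 Gt C

τ = M₀/F₀ = 807/149 = 5.416 yr; rate constant k = 1/τ.
New steady state M_∞ = F₁/k = F₁·τ = 218 × 5.416 = 1180.7 Gt C.
M(t) = M_∞ + (M₀ − M_∞)·e^(−t/τ); t/τ = 2.01/5.416 = 0.3711, so e^(−t/τ) = 0.6900.
M(t) = 1180.7 − 373.7 × 0.6900 = 922.86 Gt C.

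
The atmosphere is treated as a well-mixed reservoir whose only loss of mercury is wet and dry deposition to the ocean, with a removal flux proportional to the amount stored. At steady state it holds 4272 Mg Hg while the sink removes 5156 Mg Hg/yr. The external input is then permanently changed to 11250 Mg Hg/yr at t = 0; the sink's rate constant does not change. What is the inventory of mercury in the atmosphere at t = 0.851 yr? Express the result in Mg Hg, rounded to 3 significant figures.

7510 Mg Hg

The sink rate constant is k = F₀/M₀ = 5156/4272 = 1.207 yr⁻¹.
Solving dM/dt = F₁ − kM with M(0) = M₀ gives M(t) = F₁/k + (M₀ − F₁/k)·e^(−kt).
F₁/k = 11250/1.207 = 9321.2 Mg Hg; kt = 1.207 × 0.851 = 1.027, e^(−kt) = 0.3580.
M(0.851) = 9321.2 + (4272 − 9321.2) × 0.3580 = 9321.2 − 1808 = 7513.3 Mg Hg.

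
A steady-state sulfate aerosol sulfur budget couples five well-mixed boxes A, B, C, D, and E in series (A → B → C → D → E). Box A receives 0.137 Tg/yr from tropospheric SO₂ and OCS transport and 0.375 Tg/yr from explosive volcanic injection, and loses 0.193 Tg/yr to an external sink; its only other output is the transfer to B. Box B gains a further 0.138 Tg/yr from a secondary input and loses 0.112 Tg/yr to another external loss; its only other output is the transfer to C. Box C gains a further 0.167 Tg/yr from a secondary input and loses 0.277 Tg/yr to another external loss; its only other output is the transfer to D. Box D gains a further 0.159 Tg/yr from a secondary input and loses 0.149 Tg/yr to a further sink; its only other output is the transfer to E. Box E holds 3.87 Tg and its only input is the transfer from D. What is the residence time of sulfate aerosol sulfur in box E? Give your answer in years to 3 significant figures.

15.8 yr

Box A: F(A→B) = (0.137 + 0.375) − 0.193 = 0.31900 Tg/yr.
Box B: F(B→C) = (0.31900 + 0.138) − 0.112 = 0.34500 Tg/yr.
Box C: F(C→D) = (0.34500 + 0.167) − 0.277 = 0.23500 Tg/yr.
Box D: F(D→E) = (0.23500 + 0.159) − 0.149 = 0.24500 Tg/yr.
Box E throughput = its input = 0.24500 Tg/yr; τ = 3.87 / 0.24500 = 15.80 yr.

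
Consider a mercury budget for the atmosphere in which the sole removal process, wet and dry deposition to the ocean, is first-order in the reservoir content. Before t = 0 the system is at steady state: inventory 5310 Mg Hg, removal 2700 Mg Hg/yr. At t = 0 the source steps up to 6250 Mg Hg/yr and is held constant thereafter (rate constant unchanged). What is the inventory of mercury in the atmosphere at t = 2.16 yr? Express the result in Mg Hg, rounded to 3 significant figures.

9960 Mg Hg

τ = M₀/F₀ = 5310/2700 = 1.967 yr; rate constant k = 1/τ.
New steady state M_∞ = F₁/k = F₁·τ = 6250 × 1.967 = 12292 Mg Hg.
M(t) = M_∞ + (M₀ − M_∞)·e^(−t/τ); t/τ = 2.16/1.967 = 1.098, so e^(−t/τ) = 0.3334.
M(t) = 12292 − 6982 × 0.3334 = 9963.7 Mg Hg.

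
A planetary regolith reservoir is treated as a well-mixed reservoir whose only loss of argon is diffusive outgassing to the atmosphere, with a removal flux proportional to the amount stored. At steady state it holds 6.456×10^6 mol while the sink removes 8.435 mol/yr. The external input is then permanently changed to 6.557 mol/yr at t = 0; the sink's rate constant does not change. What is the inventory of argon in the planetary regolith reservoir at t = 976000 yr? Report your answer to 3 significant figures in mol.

Residence time τ = M₀/F₀ = 765400 yr. The eventual steady state is M_∞ = M₀·(F₁/F₀) = 6.456×10^6 × 6.557/8.435 = 5.0186×10^6 mol.
The anomaly ΔM(t) = M(t) − M_∞ decays as ΔM₀·e^(−t/τ) with ΔM₀ = 6.456×10^6 − 5.0186×10^6 = 1.437×10^6 mol.
At t = 976000 yr, e^(−t/τ) = e^(−1.275) = 0.2794, so ΔM = 401600 mol and M = 5.0186×10^6 + 401600 = 5.4202×10^6 mol.

5.42×10^6 mol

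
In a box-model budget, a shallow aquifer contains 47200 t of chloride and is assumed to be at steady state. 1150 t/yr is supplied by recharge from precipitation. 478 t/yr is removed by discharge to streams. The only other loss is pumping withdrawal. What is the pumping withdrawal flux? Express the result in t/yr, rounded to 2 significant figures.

At steady state ΣF_in = ΣF_out.
ΣF_in = 1150.0 t/yr.
Pumping withdrawal flux = ΣF_in − (478) = 1150.0 − 478.0 = 672.0 t/yr.

670 t/yr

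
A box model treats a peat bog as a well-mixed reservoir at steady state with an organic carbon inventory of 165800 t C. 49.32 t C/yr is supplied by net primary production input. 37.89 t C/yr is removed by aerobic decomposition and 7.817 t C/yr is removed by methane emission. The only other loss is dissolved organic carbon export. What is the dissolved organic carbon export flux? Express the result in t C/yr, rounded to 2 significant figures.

At steady state ΣF_in = ΣF_out.
ΣF_in = 49.320 t C/yr.
Dissolved organic carbon export flux = ΣF_in − (37.89 + 7.817) = 49.320 − 45.71 = 3.613 t C/yr.

3.6 t C/yr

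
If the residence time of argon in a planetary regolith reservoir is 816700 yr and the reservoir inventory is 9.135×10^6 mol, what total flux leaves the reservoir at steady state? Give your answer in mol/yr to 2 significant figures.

11 mol/yr

F = M / τ = 9.135×10^6 / 816700 = 11.19 mol/yr.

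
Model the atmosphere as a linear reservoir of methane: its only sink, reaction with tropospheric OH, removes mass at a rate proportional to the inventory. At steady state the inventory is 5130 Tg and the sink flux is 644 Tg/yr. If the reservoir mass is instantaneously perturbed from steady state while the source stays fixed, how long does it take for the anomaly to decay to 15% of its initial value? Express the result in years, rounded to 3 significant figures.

For a linear reservoir the anomaly decays as exp(−t/τ) with τ = M/F = 5130/644 = 7.966 yr.
exp(−t/τ) = 0.15 ⇒ t = −τ ln(0.15) = 7.966 × 1.897 = 15.11 yr.

15.1 yr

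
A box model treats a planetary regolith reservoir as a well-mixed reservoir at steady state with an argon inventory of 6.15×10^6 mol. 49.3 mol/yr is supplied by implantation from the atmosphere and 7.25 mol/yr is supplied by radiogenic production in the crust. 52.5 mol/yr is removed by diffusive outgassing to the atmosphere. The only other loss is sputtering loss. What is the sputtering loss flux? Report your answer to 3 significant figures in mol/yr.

4.05 mol/yr

At steady state ΣF_in = ΣF_out.
ΣF_in = 49.3 + 7.25 = 56.550 mol/yr.
Sputtering loss flux = ΣF_in − (52.5) = 56.550 − 52.50 = 4.050 mol/yr.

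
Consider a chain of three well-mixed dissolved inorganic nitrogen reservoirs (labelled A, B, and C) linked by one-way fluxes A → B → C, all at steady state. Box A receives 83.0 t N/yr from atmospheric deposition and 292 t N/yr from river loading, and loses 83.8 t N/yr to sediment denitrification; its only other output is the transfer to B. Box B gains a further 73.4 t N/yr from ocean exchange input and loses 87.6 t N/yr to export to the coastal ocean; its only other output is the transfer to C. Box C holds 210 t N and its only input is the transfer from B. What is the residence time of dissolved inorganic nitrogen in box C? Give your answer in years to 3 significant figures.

Box A: F(A→B) = (83.0 + 292) − 83.8 = 291.20 t N/yr.
Box B: F(B→C) = (291.20 + 73.4) − 87.6 = 277.00 t N/yr.
Box C throughput = its input = 277.00 t N/yr; τ = 210 / 277.00 = 0.7581 yr.

0.758 yr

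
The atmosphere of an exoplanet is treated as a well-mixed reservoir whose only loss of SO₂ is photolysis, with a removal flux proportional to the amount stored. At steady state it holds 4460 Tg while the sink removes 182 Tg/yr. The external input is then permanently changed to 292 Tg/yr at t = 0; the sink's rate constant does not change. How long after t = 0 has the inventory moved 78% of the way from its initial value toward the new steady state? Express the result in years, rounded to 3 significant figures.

37.1 yr

τ = M₀/F₀ = 4460/182 = 24.51 yr.
The remaining gap fraction is e^(−t/τ); 78% covered ⇒ e^(−t/τ) = 0.220.
t = −τ ln(0.220) = 24.51 × 1.514 = 37.10 yr.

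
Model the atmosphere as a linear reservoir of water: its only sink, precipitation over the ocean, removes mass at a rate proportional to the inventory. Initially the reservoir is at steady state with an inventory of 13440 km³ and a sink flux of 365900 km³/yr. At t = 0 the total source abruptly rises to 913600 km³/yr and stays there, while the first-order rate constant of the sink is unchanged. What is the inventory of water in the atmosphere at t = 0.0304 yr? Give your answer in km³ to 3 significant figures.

24800 km³

The sink rate constant is k = F₀/M₀ = 365900/13440 = 27.22 yr⁻¹.
Solving dM/dt = F₁ − kM with M(0) = M₀ gives M(t) = F₁/k + (M₀ − F₁/k)·e^(−kt).
F₁/k = 913600/27.22 = 33558 km³; kt = 27.22 × 0.0304 = 0.8276, e^(−kt) = 0.4371.
M(0.0304) = 33558 + (13440 − 33558) × 0.4371 = 33558 − 8793 = 24765 km³.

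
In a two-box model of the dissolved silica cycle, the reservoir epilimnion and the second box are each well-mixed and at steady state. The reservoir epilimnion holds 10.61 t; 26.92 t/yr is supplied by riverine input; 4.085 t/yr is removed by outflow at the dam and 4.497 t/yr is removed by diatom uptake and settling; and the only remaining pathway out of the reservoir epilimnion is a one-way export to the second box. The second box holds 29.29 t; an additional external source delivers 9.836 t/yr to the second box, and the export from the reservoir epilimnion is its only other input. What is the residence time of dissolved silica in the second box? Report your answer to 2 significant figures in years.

Balance the reservoir epilimnion: ΣF_in = 26.920 t/yr.
Export to the second box = ΣF_in − (4.085 + 4.497) = 18.338 t/yr.
Total input to the second box = 18.338 + 9.836 = 28.174 t/yr; at steady state this equals its total output.
τ = M / F = 29.29 / 28.174 = 1.040 yr.

1.0 yr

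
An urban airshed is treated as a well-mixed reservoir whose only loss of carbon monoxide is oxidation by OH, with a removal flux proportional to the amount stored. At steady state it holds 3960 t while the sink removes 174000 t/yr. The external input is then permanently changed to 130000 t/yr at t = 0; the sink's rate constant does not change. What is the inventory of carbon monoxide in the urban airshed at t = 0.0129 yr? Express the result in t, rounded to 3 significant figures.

Residence time τ = M₀/F₀ = 0.02276 yr. The eventual steady state is M_∞ = M₀·(F₁/F₀) = 3960 × 130000/174000 = 2958.6 t.
The anomaly ΔM(t) = M(t) − M_∞ decays as ΔM₀·e^(−t/τ) with ΔM₀ = 3960 − 2958.6 = 1001 t.
At t = 0.0129 yr, e^(−t/τ) = e^(−0.5668) = 0.5673, so ΔM = 568.1 t and M = 2958.6 + 568.1 = 3526.7 t.

3530 t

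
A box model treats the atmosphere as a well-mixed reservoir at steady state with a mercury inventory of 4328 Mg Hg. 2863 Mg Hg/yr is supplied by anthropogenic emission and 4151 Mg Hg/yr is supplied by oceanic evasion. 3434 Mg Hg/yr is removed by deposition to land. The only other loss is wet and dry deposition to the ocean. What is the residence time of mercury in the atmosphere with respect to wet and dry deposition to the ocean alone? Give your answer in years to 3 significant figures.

1.21 yr

At steady state ΣF_in = ΣF_out.
ΣF_in = 2863 + 4151 = 7014.0 Mg Hg/yr.
Wet and dry deposition to the ocean flux = ΣF_in − (3434) = 7014.0 − 3434 = 3580 Mg Hg/yr.
τ = M / F = 4328 / 3580 = 1.209 yr.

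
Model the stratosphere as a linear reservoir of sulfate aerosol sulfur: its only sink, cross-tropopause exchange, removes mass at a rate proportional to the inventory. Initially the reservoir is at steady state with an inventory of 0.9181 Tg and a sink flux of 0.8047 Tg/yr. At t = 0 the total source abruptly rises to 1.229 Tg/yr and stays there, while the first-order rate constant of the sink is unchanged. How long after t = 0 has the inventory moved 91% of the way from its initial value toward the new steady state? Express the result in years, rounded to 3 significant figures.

τ = M₀/F₀ = 0.9181/0.8047 = 1.141 yr.
The remaining gap fraction is e^(−t/τ); 91% covered ⇒ e^(−t/τ) = 0.0900.
t = −τ ln(0.0900) = 1.141 × 2.408 = 2.747 yr.

2.75 yr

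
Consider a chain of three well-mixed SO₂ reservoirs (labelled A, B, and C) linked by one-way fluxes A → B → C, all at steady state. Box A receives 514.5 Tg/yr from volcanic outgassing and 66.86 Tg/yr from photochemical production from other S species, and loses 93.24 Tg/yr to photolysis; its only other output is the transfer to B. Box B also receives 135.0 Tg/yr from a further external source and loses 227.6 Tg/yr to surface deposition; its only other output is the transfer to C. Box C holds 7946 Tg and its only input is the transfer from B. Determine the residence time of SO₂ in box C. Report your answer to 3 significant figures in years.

20.1 yr

Box A: F(A→B) = (514.5 + 66.86) − 93.24 = 488.12 Tg/yr.
Box B: F(B→C) = (488.12 + 135.0) − 227.6 = 395.52 Tg/yr.
Box C throughput = its input = 395.52 Tg/yr; τ = 7946 / 395.52 = 20.09 yr.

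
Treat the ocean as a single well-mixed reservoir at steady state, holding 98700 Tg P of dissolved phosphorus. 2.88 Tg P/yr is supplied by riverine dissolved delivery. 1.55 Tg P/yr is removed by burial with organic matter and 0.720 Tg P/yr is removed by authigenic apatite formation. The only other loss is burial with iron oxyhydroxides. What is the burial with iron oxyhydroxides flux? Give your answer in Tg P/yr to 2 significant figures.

At steady state ΣF_in = ΣF_out.
ΣF_in = 2.8800 Tg P/yr.
Burial with iron oxyhydroxides flux = ΣF_in − (1.55 + 0.720) = 2.8800 − 2.270 = 0.6100 Tg P/yr.

0.61 Tg P/yr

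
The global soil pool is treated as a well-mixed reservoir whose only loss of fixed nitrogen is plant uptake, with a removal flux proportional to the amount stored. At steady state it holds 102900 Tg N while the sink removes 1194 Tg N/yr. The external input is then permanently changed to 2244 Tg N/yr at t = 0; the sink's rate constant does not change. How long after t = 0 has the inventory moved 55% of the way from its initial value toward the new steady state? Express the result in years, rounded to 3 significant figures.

68.8 yr

τ = M₀/F₀ = 102900/1194 = 86.18 yr.
The remaining gap fraction is e^(−t/τ); 55% covered ⇒ e^(−t/τ) = 0.450.
t = −τ ln(0.450) = 86.18 × 0.7985 = 68.82 yr.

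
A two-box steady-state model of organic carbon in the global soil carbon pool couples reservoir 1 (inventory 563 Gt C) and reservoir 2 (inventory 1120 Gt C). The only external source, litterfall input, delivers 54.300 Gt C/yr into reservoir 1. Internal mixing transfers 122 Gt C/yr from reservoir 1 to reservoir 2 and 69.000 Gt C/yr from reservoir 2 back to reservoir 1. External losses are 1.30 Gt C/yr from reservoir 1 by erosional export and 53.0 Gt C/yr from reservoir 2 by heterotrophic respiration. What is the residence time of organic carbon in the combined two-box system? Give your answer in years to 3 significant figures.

Residence time in the combined system uses the total inventory and the total *external* removal — internal exchanges between the two boxes cancel.
M_total = 563 + 1120 = 1683.0 Gt C.
ΣF_external_out = 1.30 + 53.0 = 54.300 Gt C/yr.
τ = M_total / ΣF_ext = 1683.0 / 54.300 = 30.99 yr.

31.0 yr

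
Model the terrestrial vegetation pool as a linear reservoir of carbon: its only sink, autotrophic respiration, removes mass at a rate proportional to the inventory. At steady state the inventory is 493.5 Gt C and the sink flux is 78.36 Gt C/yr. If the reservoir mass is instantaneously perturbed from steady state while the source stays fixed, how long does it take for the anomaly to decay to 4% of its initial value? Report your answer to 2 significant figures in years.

For a linear reservoir the anomaly decays as exp(−t/τ) with τ = M/F = 493.5/78.36 = 6.298 yr.
exp(−t/τ) = 0.04 ⇒ t = −τ ln(0.04) = 6.298 × 3.219 = 20.27 yr.

20 yr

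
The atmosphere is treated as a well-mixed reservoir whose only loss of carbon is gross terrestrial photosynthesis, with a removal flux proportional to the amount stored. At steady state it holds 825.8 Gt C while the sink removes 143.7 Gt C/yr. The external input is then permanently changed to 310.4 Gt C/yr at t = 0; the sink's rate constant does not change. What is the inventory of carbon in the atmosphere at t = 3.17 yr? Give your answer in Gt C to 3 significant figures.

The sink rate constant is k = F₀/M₀ = 143.7/825.8 = 0.1740 yr⁻¹.
Solving dM/dt = F₁ − kM with M(0) = M₀ gives M(t) = F₁/k + (M₀ − F₁/k)·e^(−kt).
F₁/k = 310.4/0.1740 = 1783.8 Gt C; kt = 0.1740 × 3.17 = 0.5516, e^(−kt) = 0.5760.
M(3.17) = 1783.8 + (825.8 − 1783.8) × 0.5760 = 1783.8 − 551.8 = 1232.0 Gt C.

1230 Gt C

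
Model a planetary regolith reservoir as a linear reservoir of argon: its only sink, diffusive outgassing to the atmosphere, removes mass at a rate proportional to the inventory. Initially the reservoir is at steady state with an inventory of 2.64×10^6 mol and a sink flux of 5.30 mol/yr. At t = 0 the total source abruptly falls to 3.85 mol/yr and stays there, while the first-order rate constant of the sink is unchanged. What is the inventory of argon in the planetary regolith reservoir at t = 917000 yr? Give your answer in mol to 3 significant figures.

2.03×10^6 mol

τ = M₀/F₀ = 2.64×10^6/5.30 = 498100 yr; rate constant k = 1/τ.
New steady state M_∞ = F₁/k = F₁·τ = 3.85 × 498100 = 1.9177×10^6 mol.
M(t) = M_∞ + (M₀ − M_∞)·e^(−t/τ); t/τ = 917000/498100 = 1.841, so e^(−t/τ) = 0.1587.
M(t) = 1.9177×10^6 + 722300 × 0.1587 = 2.0323×10^6 mol.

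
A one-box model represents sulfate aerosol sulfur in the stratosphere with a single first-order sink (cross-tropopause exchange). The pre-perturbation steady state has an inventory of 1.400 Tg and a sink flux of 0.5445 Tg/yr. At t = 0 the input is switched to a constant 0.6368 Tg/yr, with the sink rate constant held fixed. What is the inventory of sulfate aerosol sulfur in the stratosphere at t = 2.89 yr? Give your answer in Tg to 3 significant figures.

1.56 Tg

Residence time τ = M₀/F₀ = 2.571 yr. The eventual steady state is M_∞ = M₀·(F₁/F₀) = 1.400 × 0.6368/0.5445 = 1.6373 Tg.
The anomaly ΔM(t) = M(t) − M_∞ decays as ΔM₀·e^(−t/τ) with ΔM₀ = 1.400 − 1.6373 = −0.2373 Tg.
At t = 2.89 yr, e^(−t/τ) = e^(−1.124) = 0.3250, so ΔM = −0.07712 Tg and M = 1.6373 − 0.07712 = 1.5602 Tg.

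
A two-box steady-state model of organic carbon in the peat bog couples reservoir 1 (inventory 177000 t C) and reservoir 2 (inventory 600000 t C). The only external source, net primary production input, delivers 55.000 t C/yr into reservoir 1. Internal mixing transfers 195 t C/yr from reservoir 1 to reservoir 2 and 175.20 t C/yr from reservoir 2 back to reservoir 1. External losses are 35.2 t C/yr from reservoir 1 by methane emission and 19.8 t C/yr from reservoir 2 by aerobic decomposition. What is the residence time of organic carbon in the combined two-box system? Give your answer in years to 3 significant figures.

14100 yr

Treat the two boxes together as one reservoir: the mixing fluxes between them are internal recycling, so τ = ΣM / Σ(external losses).
M_total = 177000 + 600000 = 777000 t C.
ΣF_external_out = 35.2 + 19.8 = 55.000 t C/yr.
τ = M_total / ΣF_ext = 777000 / 55.000 = 14130 yr.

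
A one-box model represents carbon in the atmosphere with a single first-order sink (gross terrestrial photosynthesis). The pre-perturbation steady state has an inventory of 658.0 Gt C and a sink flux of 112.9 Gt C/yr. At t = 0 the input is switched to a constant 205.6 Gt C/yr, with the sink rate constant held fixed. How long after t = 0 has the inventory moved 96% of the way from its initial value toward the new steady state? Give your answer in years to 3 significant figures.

τ = M₀/F₀ = 658.0/112.9 = 5.828 yr.
The remaining gap fraction is e^(−t/τ); 96% covered ⇒ e^(−t/τ) = 0.0400.
t = −τ ln(0.0400) = 5.828 × 3.219 = 18.76 yr.

18.8 yr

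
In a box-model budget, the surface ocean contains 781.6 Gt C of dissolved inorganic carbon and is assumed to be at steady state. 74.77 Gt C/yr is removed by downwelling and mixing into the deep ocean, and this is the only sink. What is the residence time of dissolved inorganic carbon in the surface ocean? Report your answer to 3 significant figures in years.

10.5 yr

τ = M / F = 781.6 / 74.77 = 10.45 yr.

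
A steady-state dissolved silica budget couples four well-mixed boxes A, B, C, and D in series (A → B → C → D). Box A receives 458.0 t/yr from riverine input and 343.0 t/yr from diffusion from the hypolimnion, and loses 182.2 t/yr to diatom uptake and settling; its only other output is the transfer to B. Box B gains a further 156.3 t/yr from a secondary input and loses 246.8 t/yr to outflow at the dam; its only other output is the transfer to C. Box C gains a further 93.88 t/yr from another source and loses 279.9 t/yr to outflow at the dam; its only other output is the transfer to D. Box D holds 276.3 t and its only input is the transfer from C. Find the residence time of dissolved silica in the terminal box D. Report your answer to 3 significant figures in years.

Box A: F(A→B) = (458.0 + 343.0) − 182.2 = 618.80 t/yr.
Box B: F(B→C) = (618.80 + 156.3) − 246.8 = 528.30 t/yr.
Box C: F(C→D) = (528.30 + 93.88) − 279.9 = 342.28 t/yr.
Box D throughput = its input = 342.28 t/yr; τ = 276.3 / 342.28 = 0.8072 yr.

0.807 yr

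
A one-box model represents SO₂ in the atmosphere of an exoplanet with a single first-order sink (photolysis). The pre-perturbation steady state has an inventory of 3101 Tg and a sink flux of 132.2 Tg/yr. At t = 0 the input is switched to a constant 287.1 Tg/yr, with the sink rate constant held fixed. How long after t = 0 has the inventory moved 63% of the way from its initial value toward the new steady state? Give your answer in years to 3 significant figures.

τ = M₀/F₀ = 3101/132.2 = 23.46 yr.
The remaining gap fraction is e^(−t/τ); 63% covered ⇒ e^(−t/τ) = 0.370.
t = −τ ln(0.370) = 23.46 × 0.9943 = 23.32 yr.

23.3 yr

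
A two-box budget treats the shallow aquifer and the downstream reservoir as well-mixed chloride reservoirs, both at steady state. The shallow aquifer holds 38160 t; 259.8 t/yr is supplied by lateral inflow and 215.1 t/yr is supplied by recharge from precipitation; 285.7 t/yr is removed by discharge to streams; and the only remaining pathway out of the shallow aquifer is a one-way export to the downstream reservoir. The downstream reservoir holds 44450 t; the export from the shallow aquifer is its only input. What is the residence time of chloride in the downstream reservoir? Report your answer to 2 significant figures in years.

Balance the shallow aquifer: ΣF_in = 259.8 + 215.1 = 474.90 t/yr.
Export to the downstream reservoir = ΣF_in − (285.7) = 189.20 t/yr.
At steady state the output of the downstream reservoir equals its input, 189.20 t/yr.
τ = M / F = 44450 / 189.20 = 234.9 yr.

230 yr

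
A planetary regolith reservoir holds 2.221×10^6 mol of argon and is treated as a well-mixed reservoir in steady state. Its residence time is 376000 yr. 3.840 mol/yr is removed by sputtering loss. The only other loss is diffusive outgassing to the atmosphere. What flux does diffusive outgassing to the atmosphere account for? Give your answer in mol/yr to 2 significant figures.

Total removal F = M/τ = 2.221×10^6 / 376000 = 5.907 mol/yr.
Diffusive outgassing to the atmosphere = F − (3.840) = 5.907 − 3.840 = 2.067 mol/yr.

2.1 mol/yr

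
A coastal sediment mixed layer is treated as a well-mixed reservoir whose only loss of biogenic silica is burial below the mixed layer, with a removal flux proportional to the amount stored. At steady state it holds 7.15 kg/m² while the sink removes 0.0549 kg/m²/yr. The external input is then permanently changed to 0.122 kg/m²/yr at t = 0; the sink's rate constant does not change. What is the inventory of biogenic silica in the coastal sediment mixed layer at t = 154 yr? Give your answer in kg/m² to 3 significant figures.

The sink rate constant is k = F₀/M₀ = 0.0549/7.15 = 0.007678 yr⁻¹.
Solving dM/dt = F₁ − kM with M(0) = M₀ gives M(t) = F₁/k + (M₀ − F₁/k)·e^(−kt).
F₁/k = 0.122/0.007678 = 15.889 kg/m²; kt = 0.007678 × 154 = 1.182, e^(−kt) = 0.3065.
M(154) = 15.889 + (7.15 − 15.889) × 0.3065 = 15.889 − 2.679 = 13.210 kg/m².

13.2 kg/m²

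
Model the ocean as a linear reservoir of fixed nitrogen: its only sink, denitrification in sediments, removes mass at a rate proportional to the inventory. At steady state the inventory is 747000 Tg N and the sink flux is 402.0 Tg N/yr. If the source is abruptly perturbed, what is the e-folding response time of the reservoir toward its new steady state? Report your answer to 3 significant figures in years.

1860 yr

For a linear reservoir the response time equals the residence time τ = M/F.
τ = 747000 / 402.0 = 1858 yr.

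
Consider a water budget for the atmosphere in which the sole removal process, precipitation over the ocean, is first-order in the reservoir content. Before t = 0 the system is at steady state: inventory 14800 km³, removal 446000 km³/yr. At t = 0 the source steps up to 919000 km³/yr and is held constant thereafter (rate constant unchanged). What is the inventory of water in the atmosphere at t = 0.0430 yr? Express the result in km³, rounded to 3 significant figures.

26200 km³

τ = M₀/F₀ = 14800/446000 = 0.03318 yr; rate constant k = 1/τ.
New steady state M_∞ = F₁/k = F₁·τ = 919000 × 0.03318 = 30496 km³.
M(t) = M_∞ + (M₀ − M_∞)·e^(−t/τ); t/τ = 0.0430/0.03318 = 1.296, so e^(−t/τ) = 0.2737.
M(t) = 30496 − 15700 × 0.2737 = 26200 km³.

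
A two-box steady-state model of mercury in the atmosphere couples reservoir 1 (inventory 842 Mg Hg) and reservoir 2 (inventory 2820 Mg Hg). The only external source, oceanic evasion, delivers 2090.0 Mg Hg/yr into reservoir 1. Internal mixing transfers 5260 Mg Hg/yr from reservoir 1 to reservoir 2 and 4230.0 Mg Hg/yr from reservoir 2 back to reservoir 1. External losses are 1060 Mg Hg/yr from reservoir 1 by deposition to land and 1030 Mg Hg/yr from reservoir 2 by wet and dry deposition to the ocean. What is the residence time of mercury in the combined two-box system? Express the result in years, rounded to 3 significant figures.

Residence time in the combined system uses the total inventory and the total *external* removal — internal exchanges between the two boxes cancel.
M_total = 842 + 2820 = 3662.0 Mg Hg.
ΣF_external_out = 1060 + 1030 = 2090.0 Mg Hg/yr.
τ = M_total / ΣF_ext = 3662.0 / 2090.0 = 1.752 yr.

1.75 yr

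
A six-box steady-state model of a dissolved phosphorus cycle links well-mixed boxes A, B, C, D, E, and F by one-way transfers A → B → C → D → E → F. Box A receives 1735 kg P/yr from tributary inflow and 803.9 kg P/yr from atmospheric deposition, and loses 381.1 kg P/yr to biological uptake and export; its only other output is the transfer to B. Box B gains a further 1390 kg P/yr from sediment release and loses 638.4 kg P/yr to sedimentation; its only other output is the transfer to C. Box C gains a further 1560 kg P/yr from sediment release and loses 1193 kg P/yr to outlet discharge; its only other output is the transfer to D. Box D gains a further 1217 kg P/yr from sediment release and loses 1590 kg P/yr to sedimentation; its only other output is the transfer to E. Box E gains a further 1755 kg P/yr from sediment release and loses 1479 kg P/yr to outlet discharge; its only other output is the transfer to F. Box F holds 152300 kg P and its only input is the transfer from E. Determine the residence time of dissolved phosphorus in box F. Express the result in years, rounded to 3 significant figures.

Box A: F(A→B) = (1735 + 803.9) − 381.1 = 2157.8 kg P/yr.
Box B: F(B→C) = (2157.8 + 1390) − 638.4 = 2909.4 kg P/yr.
Box C: F(C→D) = (2909.4 + 1560) − 1193 = 3276.4 kg P/yr.
Box D: F(D→E) = (3276.4 + 1217) − 1590 = 2903.4 kg P/yr.
Box E: F(E→F) = (2903.4 + 1755) − 1479 = 3179.4 kg P/yr.
Box F throughput = its input = 3179.4 kg P/yr; τ = 152300 / 3179.4 = 47.90 yr.

47.9 yr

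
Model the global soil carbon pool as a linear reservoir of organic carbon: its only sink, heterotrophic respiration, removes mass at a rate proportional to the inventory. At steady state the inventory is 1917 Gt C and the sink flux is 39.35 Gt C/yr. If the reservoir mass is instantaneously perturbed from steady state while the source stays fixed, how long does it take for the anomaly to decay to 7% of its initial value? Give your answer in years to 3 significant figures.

130 yr

For a linear reservoir the anomaly decays as exp(−t/τ) with τ = M/F = 1917/39.35 = 48.72 yr.
exp(−t/τ) = 0.07 ⇒ t = −τ ln(0.07) = 48.72 × 2.659 = 129.6 yr.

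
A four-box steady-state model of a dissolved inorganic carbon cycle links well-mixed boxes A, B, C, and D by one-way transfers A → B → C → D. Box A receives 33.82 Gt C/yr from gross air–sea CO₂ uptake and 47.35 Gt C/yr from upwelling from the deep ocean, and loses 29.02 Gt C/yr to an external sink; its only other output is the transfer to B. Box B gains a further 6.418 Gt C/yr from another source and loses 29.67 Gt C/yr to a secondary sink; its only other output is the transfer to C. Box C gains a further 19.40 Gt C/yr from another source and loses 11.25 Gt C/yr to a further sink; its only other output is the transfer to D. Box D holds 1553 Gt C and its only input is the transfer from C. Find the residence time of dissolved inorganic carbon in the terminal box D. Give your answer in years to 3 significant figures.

Box A: F(A→B) = (33.82 + 47.35) − 29.02 = 52.150 Gt C/yr.
Box B: F(B→C) = (52.150 + 6.418) − 29.67 = 28.898 Gt C/yr.
Box C: F(C→D) = (28.898 + 19.40) − 11.25 = 37.048 Gt C/yr.
Box D throughput = its input = 37.048 Gt C/yr; τ = 1553 / 37.048 = 41.92 yr.

41.9 yr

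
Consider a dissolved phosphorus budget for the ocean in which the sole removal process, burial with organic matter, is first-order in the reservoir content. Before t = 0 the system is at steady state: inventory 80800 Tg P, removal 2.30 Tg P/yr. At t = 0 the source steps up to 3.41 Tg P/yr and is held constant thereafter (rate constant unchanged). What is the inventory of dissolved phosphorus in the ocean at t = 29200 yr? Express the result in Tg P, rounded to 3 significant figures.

The sink rate constant is k = F₀/M₀ = 2.30/80800 = 2.847×10^-5 yr⁻¹.
Solving dM/dt = F₁ − kM with M(0) = M₀ gives M(t) = F₁/k + (M₀ − F₁/k)·e^(−kt).
F₁/k = 3.41/2.847×10^-5 = 119790 Tg P; kt = 2.847×10^-5 × 29200 = 0.8312, e^(−kt) = 0.4355.
M(29200) = 119790 + (80800 − 119790) × 0.4355 = 119790 − 16980 = 102810 Tg P.

103000 Tg P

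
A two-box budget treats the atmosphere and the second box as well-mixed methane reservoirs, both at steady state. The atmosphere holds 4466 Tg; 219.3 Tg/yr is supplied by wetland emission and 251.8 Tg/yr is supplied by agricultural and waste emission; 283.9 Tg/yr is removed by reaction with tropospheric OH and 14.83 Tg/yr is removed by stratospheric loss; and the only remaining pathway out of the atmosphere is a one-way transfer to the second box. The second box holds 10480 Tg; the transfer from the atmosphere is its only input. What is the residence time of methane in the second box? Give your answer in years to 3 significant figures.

60.8 yr

Balance the atmosphere: ΣF_in = 219.3 + 251.8 = 471.10 Tg/yr.
Transfer to the second box = ΣF_in − (283.9 + 14.83) = 172.37 Tg/yr.
At steady state the output of the second box equals its input, 172.37 Tg/yr.
τ = M / F = 10480 / 172.37 = 60.80 yr.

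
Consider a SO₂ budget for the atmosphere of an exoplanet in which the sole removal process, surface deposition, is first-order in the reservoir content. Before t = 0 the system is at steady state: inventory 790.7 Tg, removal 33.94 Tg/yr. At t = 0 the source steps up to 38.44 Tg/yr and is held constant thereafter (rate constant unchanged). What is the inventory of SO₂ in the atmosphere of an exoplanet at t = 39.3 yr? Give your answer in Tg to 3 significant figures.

876 Tg

Residence time τ = M₀/F₀ = 23.30 yr. The eventual steady state is M_∞ = M₀·(F₁/F₀) = 790.7 × 38.44/33.94 = 895.54 Tg.
The anomaly ΔM(t) = M(t) − M_∞ decays as ΔM₀·e^(−t/τ) with ΔM₀ = 790.7 − 895.54 = −104.8 Tg.
At t = 39.3 yr, e^(−t/τ) = e^(−1.687) = 0.1851, so ΔM = −19.40 Tg and M = 895.54 − 19.40 = 876.13 Tg.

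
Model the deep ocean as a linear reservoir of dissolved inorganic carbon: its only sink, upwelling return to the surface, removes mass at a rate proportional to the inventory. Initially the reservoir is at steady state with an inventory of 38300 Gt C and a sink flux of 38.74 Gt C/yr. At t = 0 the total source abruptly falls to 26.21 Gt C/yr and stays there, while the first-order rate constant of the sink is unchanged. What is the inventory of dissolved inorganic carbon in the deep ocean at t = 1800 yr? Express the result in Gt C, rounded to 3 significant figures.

27900 Gt C

The sink rate constant is k = F₀/M₀ = 38.74/38300 = 0.001011 yr⁻¹.
Solving dM/dt = F₁ − kM with M(0) = M₀ gives M(t) = F₁/k + (M₀ − F₁/k)·e^(−kt).
F₁/k = 26.21/0.001011 = 25912 Gt C; kt = 0.001011 × 1800 = 1.821, e^(−kt) = 0.1619.
M(1800) = 25912 + (38300 − 25912) × 0.1619 = 25912 + 2006 = 27918 Gt C.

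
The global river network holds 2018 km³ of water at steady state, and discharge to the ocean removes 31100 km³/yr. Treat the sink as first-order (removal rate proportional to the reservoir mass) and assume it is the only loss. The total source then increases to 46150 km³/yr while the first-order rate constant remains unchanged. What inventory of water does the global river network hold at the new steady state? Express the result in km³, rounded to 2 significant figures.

Rate constant k = F/M = 31100 / 2018 = 15.41 yr⁻¹.
At the new steady state, source = k·M_new ⇒ M_new = 46150 / 15.41 = 2995 km³.
(Equivalently M_new = M × F_new/F_old = 2018 × 46150/31100.)

3000 km³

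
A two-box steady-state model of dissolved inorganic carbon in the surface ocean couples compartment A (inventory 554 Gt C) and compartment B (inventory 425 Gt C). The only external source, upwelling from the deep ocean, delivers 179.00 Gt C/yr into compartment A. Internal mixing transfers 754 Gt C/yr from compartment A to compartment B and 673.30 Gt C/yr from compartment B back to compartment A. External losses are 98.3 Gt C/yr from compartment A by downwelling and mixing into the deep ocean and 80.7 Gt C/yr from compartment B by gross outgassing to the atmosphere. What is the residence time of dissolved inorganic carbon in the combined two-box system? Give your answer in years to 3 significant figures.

Residence time in the combined system uses the total inventory and the total *external* removal — internal exchanges between the two boxes cancel.
M_total = 554 + 425 = 979.00 Gt C.
ΣF_external_out = 98.3 + 80.7 = 179.00 Gt C/yr.
τ = M_total / ΣF_ext = 979.00 / 179.00 = 5.469 yr.

5.47 yr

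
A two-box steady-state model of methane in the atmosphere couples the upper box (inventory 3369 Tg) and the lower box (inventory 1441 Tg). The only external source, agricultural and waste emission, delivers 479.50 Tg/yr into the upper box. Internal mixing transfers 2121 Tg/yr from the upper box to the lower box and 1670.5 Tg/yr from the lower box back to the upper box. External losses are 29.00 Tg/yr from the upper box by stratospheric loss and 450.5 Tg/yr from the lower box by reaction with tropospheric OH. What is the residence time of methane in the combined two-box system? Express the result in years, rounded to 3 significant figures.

Treat the two boxes together as one reservoir: the mixing fluxes between them are internal recycling, so τ = ΣM / Σ(external losses).
M_total = 3369 + 1441 = 4810.0 Tg.
ΣF_external_out = 29.00 + 450.5 = 479.50 Tg/yr.
τ = M_total / ΣF_ext = 4810.0 / 479.50 = 10.03 yr.

10.0 yr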